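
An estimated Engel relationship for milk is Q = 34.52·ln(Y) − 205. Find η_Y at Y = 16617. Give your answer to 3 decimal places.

At Y = 16617: Q = 130.472.
dQ/dY = 34.52/Y = 0.00207739 at this income.
η = (dQ/dY)·(Y/Q) = 0.00207739 × (16617/130.472) = 0.265.

0.265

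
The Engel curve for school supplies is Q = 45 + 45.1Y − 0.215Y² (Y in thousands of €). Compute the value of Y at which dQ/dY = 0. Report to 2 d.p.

dQ/dY = 45.1 − 0.43Y.
The good is inferior where dQ/dY < 0. Setting dQ/dY = 0 gives Y = 45.1 / 0.43 = 104.88.

104.88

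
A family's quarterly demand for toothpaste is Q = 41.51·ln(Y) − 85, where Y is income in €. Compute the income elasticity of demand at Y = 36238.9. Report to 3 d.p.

At Y = 36238.9: Q = 350.767.
dQ/dY = 41.51/Y = 0.00114545 at this income.
η = (dQ/dY)·(Y/Q) = 0.00114545 × (36238.9/350.767) = 0.118.

0.118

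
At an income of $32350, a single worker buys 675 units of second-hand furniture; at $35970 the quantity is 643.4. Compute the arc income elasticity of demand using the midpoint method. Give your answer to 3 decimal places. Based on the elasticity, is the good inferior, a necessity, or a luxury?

-0.452 (inferior good)

ΔQ = 643.4 − 675 = -31.6; midpoint Q̄ = (675 + 643.4)/2 = 659.2.
ΔI = 35970 − 32350 = 3620; midpoint Ī = (32350 + 35970)/2 = 34160.
η = (ΔQ/Q̄) ÷ (ΔI/Ī) = (-31.6/659.2) ÷ (3620/34160) = -0.452.
η < 0 ⇒ inferior good.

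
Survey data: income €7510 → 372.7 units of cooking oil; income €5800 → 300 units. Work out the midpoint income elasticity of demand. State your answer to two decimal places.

ΔQ = 300 − 372.7 = -72.7; midpoint Q̄ = (372.7 + 300)/2 = 336.35.
ΔI = 5800 − 7510 = -1710; midpoint Ī = (7510 + 5800)/2 = 6655.
η = (ΔQ/Q̄) ÷ (ΔI/Ī) = (-72.7/336.35) ÷ (-1710/6655) = 0.84.

0.84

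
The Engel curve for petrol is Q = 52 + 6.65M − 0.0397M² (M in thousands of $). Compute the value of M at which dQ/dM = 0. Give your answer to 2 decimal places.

83.75

dQ/dM = 6.65 − 0.0794M.
The good is inferior where dQ/dM < 0. Setting dQ/dM = 0 gives M = 6.65 / 0.0794 = 83.75.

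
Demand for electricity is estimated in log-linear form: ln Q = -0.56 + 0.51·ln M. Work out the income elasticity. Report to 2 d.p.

0.51

In a log-linear demand, the coefficient on ln M is the income elasticity.
So η = 0.51.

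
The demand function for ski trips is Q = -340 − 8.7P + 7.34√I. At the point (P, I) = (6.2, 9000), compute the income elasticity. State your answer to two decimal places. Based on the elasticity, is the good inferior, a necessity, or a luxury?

1.15 (luxury)

At P = 6.2, I = 9000: Q = 302.394.
Holding P constant, ∂Q/∂I = 7.34/(2√I) = 0.0386852.
η_I = (∂Q/∂I)·(I/Q) = 0.0386852 × (9000/302.394) = 1.15.
Since η > 1, this is a luxury.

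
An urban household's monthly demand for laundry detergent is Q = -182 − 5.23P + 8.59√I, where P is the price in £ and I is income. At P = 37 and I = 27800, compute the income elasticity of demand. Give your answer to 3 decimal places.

0.678

At P = 37, I = 27800: Q = 1056.729.
Holding P constant, ∂Q/∂I = 8.59/(2√I) = 0.0257597.
η_I = (∂Q/∂I)·(I/Q) = 0.0257597 × (27800/1056.729) = 0.678.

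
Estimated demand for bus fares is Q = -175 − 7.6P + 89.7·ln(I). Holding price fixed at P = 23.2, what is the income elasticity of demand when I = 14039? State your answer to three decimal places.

At P = 23.2, I = 14039: Q = 505.279.
Holding P constant, ∂Q/∂I = 89.7/I = 0.00638934.
η_I = (∂Q/∂I)·(I/Q) = 0.00638934 × (14039/505.279) = 0.178.

0.178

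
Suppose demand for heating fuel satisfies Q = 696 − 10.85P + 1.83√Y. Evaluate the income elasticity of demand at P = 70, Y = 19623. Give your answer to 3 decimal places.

0.665

At P = 70, Y = 19623: Q = 192.850.
Holding P constant, ∂Q/∂Y = 1.83/(2√Y) = 0.00653188.
η_Y = (∂Q/∂Y)·(Y/Q) = 0.00653188 × (19623/192.850) = 0.665.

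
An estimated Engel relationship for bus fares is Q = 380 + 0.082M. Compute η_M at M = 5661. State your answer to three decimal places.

At M = 5661: Q = 844.202.
dQ/dM = 0.082.
η = (dQ/dM)·(M/Q) = 0.082 × (5661/844.202) = 0.550.

0.550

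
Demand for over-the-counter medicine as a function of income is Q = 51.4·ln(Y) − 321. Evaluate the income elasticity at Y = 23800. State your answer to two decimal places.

At Y = 23800: Q = 196.980.
dQ/dY = 51.4/Y = 0.00215966 at this income.
η = (dQ/dY)·(Y/Q) = 0.00215966 × (23800/196.980) = 0.26.

0.26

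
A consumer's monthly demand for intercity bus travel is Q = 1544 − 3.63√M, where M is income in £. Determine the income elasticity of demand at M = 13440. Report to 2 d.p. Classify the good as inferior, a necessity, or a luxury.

At M = 13440: Q = 1123.170.
dQ/dM = -3.63/(2√M) = -0.0156559 at this income.
η = (dQ/dM)·(M/Q) = -0.0156559 × (13440/1123.170) = -0.19.
Since η < 0, the good is an inferior good.

-0.19 (inferior good)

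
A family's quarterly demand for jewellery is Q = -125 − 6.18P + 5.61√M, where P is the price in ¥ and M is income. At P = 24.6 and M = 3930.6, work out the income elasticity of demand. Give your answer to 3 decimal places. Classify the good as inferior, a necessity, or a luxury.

At P = 24.6, M = 3930.6: Q = 74.688.
Holding P constant, ∂Q/∂M = 5.61/(2√M) = 0.0447408.
η_M = (∂Q/∂M)·(M/Q) = 0.0447408 × (3930.6/74.688) = 2.355.
Since η > 1, this is a luxury.

2.355 (luxury)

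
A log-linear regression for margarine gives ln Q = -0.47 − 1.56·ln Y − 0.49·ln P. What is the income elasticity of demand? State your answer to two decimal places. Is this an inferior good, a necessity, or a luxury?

In a log-linear demand, the coefficient on ln Y is the income elasticity.
So η = -1.56.
η < 0 ⇒ inferior good.

-1.56 (inferior good)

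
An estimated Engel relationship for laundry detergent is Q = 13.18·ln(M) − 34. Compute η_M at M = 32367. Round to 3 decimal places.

0.128

At M = 32367: Q = 102.873.
dQ/dM = 13.18/M = 0.000407205 at this income.
η = (dQ/dM)·(M/Q) = 0.000407205 × (32367/102.873) = 0.128.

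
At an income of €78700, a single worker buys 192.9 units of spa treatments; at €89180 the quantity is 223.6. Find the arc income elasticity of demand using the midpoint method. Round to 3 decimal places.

1.181

ΔQ = 223.6 − 192.9 = 30.7; midpoint Q̄ = (192.9 + 223.6)/2 = 208.25.
ΔI = 89180 − 78700 = 10480; midpoint Ī = (78700 + 89180)/2 = 83940.
η = (ΔQ/Q̄) ÷ (ΔI/Ī) = (30.7/208.25) ÷ (10480/83940) = 1.181.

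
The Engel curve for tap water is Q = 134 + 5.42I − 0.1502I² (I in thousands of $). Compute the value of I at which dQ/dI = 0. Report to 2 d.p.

18.04

dQ/dI = 5.42 − 0.3004I.
The good is inferior where dQ/dI < 0. Setting dQ/dI = 0 gives I = 5.42 / 0.3004 = 18.04.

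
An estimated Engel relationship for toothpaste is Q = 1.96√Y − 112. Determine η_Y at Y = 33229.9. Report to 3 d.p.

0.728

At Y = 33229.9: Q = 245.290.
dQ/dY = 1.96/(2√Y) = 0.00537603 at this income.
η = (dQ/dY)·(Y/Q) = 0.00537603 × (33229.9/245.290) = 0.728.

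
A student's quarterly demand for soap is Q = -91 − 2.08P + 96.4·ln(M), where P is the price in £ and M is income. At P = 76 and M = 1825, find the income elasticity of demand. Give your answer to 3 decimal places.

At P = 76, M = 1825: Q = 474.820.
Holding P constant, ∂Q/∂M = 96.4/M = 0.0528219.
η_M = (∂Q/∂M)·(M/Q) = 0.0528219 × (1825/474.820) = 0.203.

0.203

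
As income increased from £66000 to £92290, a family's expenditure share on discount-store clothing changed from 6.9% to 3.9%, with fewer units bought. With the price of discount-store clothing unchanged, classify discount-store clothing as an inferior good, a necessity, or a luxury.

Quantity demanded falls as income rises, so η < 0.

inferior good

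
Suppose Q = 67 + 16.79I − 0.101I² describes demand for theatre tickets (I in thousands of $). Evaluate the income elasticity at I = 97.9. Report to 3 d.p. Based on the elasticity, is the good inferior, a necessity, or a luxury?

At I = 97.9: Q = 742.7156.
dQ/dI = 16.79 − 0.202I = -2.98580.
η = (dQ/dI)·(I/Q) = -2.98580 × (97.9/742.7156) = -0.394.
η < 0 ⇒ inferior good.

-0.394 (inferior good)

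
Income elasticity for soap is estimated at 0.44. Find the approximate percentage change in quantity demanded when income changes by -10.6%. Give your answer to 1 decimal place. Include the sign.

%ΔQ ≈ η × %ΔI = 0.44 × (-10.6%) = -4.7%.

-4.7%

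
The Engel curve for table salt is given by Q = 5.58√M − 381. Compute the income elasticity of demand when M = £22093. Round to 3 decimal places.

0.925

At M = 22093: Q = 448.395.
dQ/dM = 5.58/(2√M) = 0.0187705 at this income.
η = (dQ/dM)·(M/Q) = 0.0187705 × (22093/448.395) = 0.925.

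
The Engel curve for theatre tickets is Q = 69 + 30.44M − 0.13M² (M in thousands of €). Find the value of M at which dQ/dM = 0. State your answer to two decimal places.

dQ/dM = 30.44 − 0.26M.
The good is inferior where dQ/dM < 0. Setting dQ/dM = 0 gives M = 30.44 / 0.26 = 117.08.

117.08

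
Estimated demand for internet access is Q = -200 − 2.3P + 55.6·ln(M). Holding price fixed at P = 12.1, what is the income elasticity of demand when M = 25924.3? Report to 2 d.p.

At P = 12.1, M = 25924.3: Q = 337.229.
Holding P constant, ∂Q/∂M = 55.6/M = 0.00214471.
η_M = (∂Q/∂M)·(M/Q) = 0.00214471 × (25924.3/337.229) = 0.16.

0.16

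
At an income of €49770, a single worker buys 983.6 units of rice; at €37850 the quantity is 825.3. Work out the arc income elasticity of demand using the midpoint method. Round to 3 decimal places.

0.643

ΔQ = 825.3 − 983.6 = -158.3; midpoint Q̄ = (983.6 + 825.3)/2 = 904.45.
ΔI = 37850 − 49770 = -11920; midpoint Ī = (49770 + 37850)/2 = 43810.
η = (ΔQ/Q̄) ÷ (ΔI/Ī) = (-158.3/904.45) ÷ (-11920/43810) = 0.643.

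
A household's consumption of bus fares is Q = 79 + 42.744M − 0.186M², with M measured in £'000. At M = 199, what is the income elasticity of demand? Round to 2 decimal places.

-5.11

At M = 199: Q = 1219.2700.
dQ/dM = 42.744 − 0.372M = -31.28400.
η = (dQ/dM)·(M/Q) = -31.28400 × (199/1219.2700) = -5.11.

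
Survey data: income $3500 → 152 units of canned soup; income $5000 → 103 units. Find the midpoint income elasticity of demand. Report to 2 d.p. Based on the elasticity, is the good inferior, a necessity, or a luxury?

-1.09 (inferior good)

ΔQ = 103 − 152 = -49; midpoint Q̄ = (152 + 103)/2 = 127.5.
ΔI = 5000 − 3500 = 1500; midpoint Ī = (3500 + 5000)/2 = 4250.
η = (ΔQ/Q̄) ÷ (ΔI/Ī) = (-49/127.5) ÷ (1500/4250) = -1.09.
η < 0 ⇒ inferior good.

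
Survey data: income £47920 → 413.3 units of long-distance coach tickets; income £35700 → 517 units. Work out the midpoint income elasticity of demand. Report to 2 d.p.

-0.76

ΔQ = 517 − 413.3 = 103.7; midpoint Q̄ = (413.3 + 517)/2 = 465.15.
ΔI = 35700 − 47920 = -12220; midpoint Ī = (47920 + 35700)/2 = 41810.
η = (ΔQ/Q̄) ÷ (ΔI/Ī) = (103.7/465.15) ÷ (-12220/41810) = -0.76.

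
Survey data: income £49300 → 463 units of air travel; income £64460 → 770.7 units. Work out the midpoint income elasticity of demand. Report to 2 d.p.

1.87

ΔQ = 770.7 − 463 = 307.7; midpoint Q̄ = (463 + 770.7)/2 = 616.85.
ΔI = 64460 − 49300 = 15160; midpoint Ī = (49300 + 64460)/2 = 56880.
η = (ΔQ/Q̄) ÷ (ΔI/Ī) = (307.7/616.85) ÷ (15160/56880) = 1.87.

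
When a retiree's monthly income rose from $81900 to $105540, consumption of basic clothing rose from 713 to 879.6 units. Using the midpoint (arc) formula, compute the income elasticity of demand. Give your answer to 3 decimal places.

ΔQ = 879.6 − 713 = 166.6; midpoint Q̄ = (713 + 879.6)/2 = 796.3.
ΔI = 105540 − 81900 = 23640; midpoint Ī = (81900 + 105540)/2 = 93720.
η = (ΔQ/Q̄) ÷ (ΔI/Ī) = (166.6/796.3) ÷ (23640/93720) = 0.829.

0.829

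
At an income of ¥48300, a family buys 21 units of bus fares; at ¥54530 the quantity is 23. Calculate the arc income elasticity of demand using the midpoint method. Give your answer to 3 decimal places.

0.750

ΔQ = 23 − 21 = 2; midpoint Q̄ = (21 + 23)/2 = 22.
ΔI = 54530 − 48300 = 6230; midpoint Ī = (48300 + 54530)/2 = 51415.
η = (ΔQ/Q̄) ÷ (ΔI/Ī) = (2/22) ÷ (6230/51415) = 0.750.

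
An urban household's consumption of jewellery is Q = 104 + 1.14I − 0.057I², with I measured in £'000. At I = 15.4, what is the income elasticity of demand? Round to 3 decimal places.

-0.088

At I = 15.4: Q = 108.0379.
dQ/dI = 1.14 − 0.114I = -0.61560.
η = (dQ/dI)·(I/Q) = -0.61560 × (15.4/108.0379) = -0.088.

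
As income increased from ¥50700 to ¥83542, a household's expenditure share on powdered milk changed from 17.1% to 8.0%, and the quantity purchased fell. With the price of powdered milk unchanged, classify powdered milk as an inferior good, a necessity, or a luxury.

inferior good

Quantity demanded falls as income rises, so η < 0.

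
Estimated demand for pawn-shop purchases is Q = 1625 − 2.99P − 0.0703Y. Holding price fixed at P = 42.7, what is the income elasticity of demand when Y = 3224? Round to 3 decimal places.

At P = 42.7, Y = 3224: Q = 1270.680.
Holding P constant, ∂Q/∂Y = −0.0703.
η_Y = (∂Q/∂Y)·(Y/Q) = -0.0703 × (3224/1270.680) = -0.178.

-0.178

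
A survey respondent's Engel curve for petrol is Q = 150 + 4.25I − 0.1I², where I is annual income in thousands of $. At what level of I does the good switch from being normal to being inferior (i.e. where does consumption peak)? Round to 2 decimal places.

dQ/dI = 4.25 − 0.2I.
The good is inferior where dQ/dI < 0. Setting dQ/dI = 0 gives I = 4.25 / 0.2 = 21.25.

21.25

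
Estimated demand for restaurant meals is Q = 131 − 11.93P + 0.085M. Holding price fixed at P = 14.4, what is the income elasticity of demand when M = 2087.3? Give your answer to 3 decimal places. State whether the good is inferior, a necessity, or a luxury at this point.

At P = 14.4, M = 2087.3: Q = 136.629.
Holding P constant, ∂Q/∂M = 0.085.
η_M = (∂Q/∂M)·(M/Q) = 0.085 × (2087.3/136.629) = 1.299.
Since η > 1, this is a luxury.

1.299 (luxury)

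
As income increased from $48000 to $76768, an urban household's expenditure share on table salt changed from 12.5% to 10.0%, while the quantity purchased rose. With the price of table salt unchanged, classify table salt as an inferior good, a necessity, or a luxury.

necessity

Quantity rises but the budget share falls as income rises, so 0 < η < 1.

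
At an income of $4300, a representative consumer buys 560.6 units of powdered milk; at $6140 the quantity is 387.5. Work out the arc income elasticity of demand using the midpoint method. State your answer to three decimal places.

ΔQ = 387.5 − 560.6 = -173.1; midpoint Q̄ = (560.6 + 387.5)/2 = 474.05.
ΔI = 6140 − 4300 = 1840; midpoint Ī = (4300 + 6140)/2 = 5220.
η = (ΔQ/Q̄) ÷ (ΔI/Ī) = (-173.1/474.05) ÷ (1840/5220) = -1.036.

-1.036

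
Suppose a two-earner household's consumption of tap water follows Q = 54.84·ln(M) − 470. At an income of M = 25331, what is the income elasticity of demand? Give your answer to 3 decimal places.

0.637

At M = 25331: Q = 86.066.
dQ/dM = 54.84/M = 0.00216494 at this income.
η = (dQ/dM)·(M/Q) = 0.00216494 × (25331/86.066) = 0.637.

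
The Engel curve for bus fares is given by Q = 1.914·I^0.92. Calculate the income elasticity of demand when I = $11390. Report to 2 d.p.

0.92

For Q = A·I^β the income elasticity is constant and equal to β.
Here β = 0.92, so η = 0.92.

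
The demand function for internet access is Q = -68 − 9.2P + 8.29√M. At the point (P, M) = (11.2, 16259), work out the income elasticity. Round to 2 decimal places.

At P = 11.2, M = 16259: Q = 886.024.
Holding P constant, ∂Q/∂M = 8.29/(2√M) = 0.0325071.
η_M = (∂Q/∂M)·(M/Q) = 0.0325071 × (16259/886.024) = 0.60.

0.60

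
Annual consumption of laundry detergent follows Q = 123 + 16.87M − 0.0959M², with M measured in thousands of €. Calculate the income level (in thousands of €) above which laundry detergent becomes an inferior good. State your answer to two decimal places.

dQ/dM = 16.87 − 0.1918M.
The good is inferior where dQ/dM < 0. Setting dQ/dM = 0 gives M = 16.87 / 0.1918 = 87.96.

87.96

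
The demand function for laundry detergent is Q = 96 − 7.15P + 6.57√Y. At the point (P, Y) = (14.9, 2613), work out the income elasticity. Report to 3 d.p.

0.516

At P = 14.9, Y = 2613: Q = 325.307.
Holding P constant, ∂Q/∂Y = 6.57/(2√Y) = 0.0642637.
η_Y = (∂Q/∂Y)·(Y/Q) = 0.0642637 × (2613/325.307) = 0.516.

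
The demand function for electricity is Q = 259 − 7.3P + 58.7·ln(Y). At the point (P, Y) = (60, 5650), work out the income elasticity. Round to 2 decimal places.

0.18

At P = 60, Y = 5650: Q = 328.133.
Holding P constant, ∂Q/∂Y = 58.7/Y = 0.0103894.
η_Y = (∂Q/∂Y)·(Y/Q) = 0.0103894 × (5650/328.133) = 0.18.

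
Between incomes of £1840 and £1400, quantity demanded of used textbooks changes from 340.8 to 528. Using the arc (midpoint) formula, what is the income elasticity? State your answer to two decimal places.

ΔQ = 528 − 340.8 = 187.2; midpoint Q̄ = (340.8 + 528)/2 = 434.4.
ΔI = 1400 − 1840 = -440; midpoint Ī = (1840 + 1400)/2 = 1620.
η = (ΔQ/Q̄) ÷ (ΔI/Ī) = (187.2/434.4) ÷ (-440/1620) = -1.59.

-1.59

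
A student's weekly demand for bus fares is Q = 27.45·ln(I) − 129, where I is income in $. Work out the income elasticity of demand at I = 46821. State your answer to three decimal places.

At I = 46821: Q = 166.200.
dQ/dI = 27.45/I = 0.000586275 at this income.
η = (dQ/dI)·(I/Q) = 0.000586275 × (46821/166.200) = 0.165.

0.165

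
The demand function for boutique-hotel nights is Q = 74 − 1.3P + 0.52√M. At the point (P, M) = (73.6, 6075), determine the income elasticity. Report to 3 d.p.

At P = 73.6, M = 6075: Q = 18.850.
Holding P constant, ∂Q/∂M = 0.52/(2√M) = 0.0033358.
η_M = (∂Q/∂M)·(M/Q) = 0.0033358 × (6075/18.850) = 1.075.

1.075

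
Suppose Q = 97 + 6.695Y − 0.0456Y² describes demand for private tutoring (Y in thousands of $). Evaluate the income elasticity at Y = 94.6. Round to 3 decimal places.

At Y = 94.6: Q = 322.2653.
dQ/dY = 6.695 − 0.0912Y = -1.93252.
η = (dQ/dY)·(Y/Q) = -1.93252 × (94.6/322.2653) = -0.567.

-0.567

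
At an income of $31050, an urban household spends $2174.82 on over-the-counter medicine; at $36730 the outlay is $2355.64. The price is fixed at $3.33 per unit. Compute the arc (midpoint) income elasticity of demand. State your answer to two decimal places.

0.48

With a constant price, Q₁ = 2174.82/3.33 = 653.099 and Q₂ = 2355.64/3.33 = 707.399 (equivalently, work directly with expenditure since P cancels).
Midpoint %ΔQ = (2355.64 − 2174.82)/2265.23 = 0.07982; midpoint %ΔI = (36730 − 31050)/33890 = 0.16760.
η = 0.07982 / 0.16760 = 0.48.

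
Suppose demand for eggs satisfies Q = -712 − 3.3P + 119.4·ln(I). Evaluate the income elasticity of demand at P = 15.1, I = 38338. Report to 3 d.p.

0.240

At P = 15.1, I = 38338: Q = 498.341.
Holding P constant, ∂Q/∂I = 119.4/I = 0.0031144.
η_I = (∂Q/∂I)·(I/Q) = 0.0031144 × (38338/498.341) = 0.240.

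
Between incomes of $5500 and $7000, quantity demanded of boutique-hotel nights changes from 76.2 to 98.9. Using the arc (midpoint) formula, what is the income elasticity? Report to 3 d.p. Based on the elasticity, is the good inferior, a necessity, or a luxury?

1.080 (luxury)

ΔQ = 98.9 − 76.2 = 22.7; midpoint Q̄ = (76.2 + 98.9)/2 = 87.55.
ΔI = 7000 − 5500 = 1500; midpoint Ī = (5500 + 7000)/2 = 6250.
η = (ΔQ/Q̄) ÷ (ΔI/Ī) = (22.7/87.55) ÷ (1500/6250) = 1.080.
η > 1 ⇒ luxury.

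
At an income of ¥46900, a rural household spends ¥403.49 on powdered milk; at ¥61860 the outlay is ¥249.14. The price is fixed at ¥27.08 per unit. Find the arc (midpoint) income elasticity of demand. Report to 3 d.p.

-1.719

With a constant price, Q₁ = 403.49/27.08 = 14.900 and Q₂ = 249.14/27.08 = 9.200 (equivalently, work directly with expenditure since P cancels).
Midpoint %ΔQ = (249.14 − 403.49)/326.32 = -0.47301; midpoint %ΔI = (61860 − 46900)/54380 = 0.27510.
η = -0.47301 / 0.27510 = -1.719.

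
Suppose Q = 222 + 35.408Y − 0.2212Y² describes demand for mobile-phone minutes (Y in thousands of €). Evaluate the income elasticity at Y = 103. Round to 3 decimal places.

-0.687

At Y = 103: Q = 1522.3132.
dQ/dY = 35.408 − 0.4424Y = -10.15920.
η = (dQ/dY)·(Y/Q) = -10.15920 × (103/1522.3132) = -0.687.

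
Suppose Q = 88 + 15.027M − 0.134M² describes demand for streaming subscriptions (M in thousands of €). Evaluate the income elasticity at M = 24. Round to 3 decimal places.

At M = 24: Q = 371.4640.
dQ/dM = 15.027 − 0.268M = 8.59500.
η = (dQ/dM)·(M/Q) = 8.59500 × (24/371.4640) = 0.555.

0.555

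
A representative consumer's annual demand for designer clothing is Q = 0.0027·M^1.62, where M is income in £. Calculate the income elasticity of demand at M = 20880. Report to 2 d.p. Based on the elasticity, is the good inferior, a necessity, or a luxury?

For Q = A·M^β the income elasticity is constant and equal to β.
Here β = 1.62, so η = 1.62.
Since η > 1, the good is a luxury.

1.62 (luxury)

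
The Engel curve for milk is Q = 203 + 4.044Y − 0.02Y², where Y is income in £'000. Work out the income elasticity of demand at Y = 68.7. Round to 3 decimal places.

At Y = 68.7: Q = 386.4290.
dQ/dY = 4.044 − 0.04Y = 1.29600.
η = (dQ/dY)·(Y/Q) = 1.29600 × (68.7/386.4290) = 0.230.

0.230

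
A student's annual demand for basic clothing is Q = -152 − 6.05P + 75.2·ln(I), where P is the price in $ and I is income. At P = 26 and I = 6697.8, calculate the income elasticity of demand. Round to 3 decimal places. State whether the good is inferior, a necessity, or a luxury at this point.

0.213 (necessity)

At P = 26, I = 6697.8: Q = 353.177.
Holding P constant, ∂Q/∂I = 75.2/I = 0.0112276.
η_I = (∂Q/∂I)·(I/Q) = 0.0112276 × (6697.8/353.177) = 0.213.
Since 0 < η < 1, this is a necessity.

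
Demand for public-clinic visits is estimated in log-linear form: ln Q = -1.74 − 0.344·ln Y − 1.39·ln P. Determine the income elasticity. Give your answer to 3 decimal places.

-0.344

In a log-linear demand, the coefficient on ln Y is the income elasticity.
So η = -0.344.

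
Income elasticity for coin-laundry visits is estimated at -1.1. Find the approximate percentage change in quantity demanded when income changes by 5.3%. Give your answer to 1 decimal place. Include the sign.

%ΔQ ≈ η × %ΔI = -1.1 × 5.3% = -5.8%.

-5.8%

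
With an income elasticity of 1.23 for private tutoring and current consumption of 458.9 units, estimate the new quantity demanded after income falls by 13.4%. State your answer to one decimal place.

%ΔQ ≈ η × %ΔI = 1.23 × (-13.4%) = -16.482%.
New Q ≈ 458.9 × (1 − 0.16482) = 383.3.

383.3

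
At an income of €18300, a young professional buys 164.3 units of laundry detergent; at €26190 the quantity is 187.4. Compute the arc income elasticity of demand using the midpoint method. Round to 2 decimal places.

0.37

ΔQ = 187.4 − 164.3 = 23.1; midpoint Q̄ = (164.3 + 187.4)/2 = 175.85.
ΔI = 26190 − 18300 = 7890; midpoint Ī = (18300 + 26190)/2 = 22245.
η = (ΔQ/Q̄) ÷ (ΔI/Ī) = (23.1/175.85) ÷ (7890/22245) = 0.37.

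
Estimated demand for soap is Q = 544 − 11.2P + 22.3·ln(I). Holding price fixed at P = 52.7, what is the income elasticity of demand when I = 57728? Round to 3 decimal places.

0.112

At P = 52.7, I = 57728: Q = 198.246.
Holding P constant, ∂Q/∂I = 22.3/I = 0.000386294.
η_I = (∂Q/∂I)·(I/Q) = 0.000386294 × (57728/198.246) = 0.112.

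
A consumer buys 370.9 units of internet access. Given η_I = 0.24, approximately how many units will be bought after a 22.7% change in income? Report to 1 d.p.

391.1

%ΔQ ≈ η × %ΔI = 0.24 × 22.7% = 5.448%.
New Q ≈ 370.9 × (1 + 0.05448) = 391.1.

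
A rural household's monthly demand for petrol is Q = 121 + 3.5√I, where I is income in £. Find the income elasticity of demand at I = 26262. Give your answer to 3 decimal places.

0.412

At I = 26262: Q = 688.194.
dQ/dI = 3.5/(2√I) = 0.0107988 at this income.
η = (dQ/dI)·(I/Q) = 0.0107988 × (26262/688.194) = 0.412.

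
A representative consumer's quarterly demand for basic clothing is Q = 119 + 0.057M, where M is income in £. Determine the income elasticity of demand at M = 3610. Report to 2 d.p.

At M = 3610: Q = 324.770.
dQ/dM = 0.057.
η = (dQ/dM)·(M/Q) = 0.057 × (3610/324.770) = 0.63.

0.63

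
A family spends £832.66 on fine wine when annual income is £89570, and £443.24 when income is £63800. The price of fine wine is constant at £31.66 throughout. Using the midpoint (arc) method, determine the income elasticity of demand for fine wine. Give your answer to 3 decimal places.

1.816

With a constant price, Q₁ = 832.66/31.66 = 26.300 and Q₂ = 443.24/31.66 = 14.000 (equivalently, work directly with expenditure since P cancels).
Midpoint %ΔQ = (443.24 − 832.66)/637.95 = -0.61042; midpoint %ΔI = (63800 − 89570)/76685 = -0.33605.
η = -0.61042 / -0.33605 = 1.816.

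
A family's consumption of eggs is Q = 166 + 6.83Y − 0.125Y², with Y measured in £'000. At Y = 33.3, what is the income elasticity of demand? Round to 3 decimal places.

At Y = 33.3: Q = 254.8278.
dQ/dY = 6.83 − 0.25Y = -1.49500.
η = (dQ/dY)·(Y/Q) = -1.49500 × (33.3/254.8278) = -0.195.

-0.195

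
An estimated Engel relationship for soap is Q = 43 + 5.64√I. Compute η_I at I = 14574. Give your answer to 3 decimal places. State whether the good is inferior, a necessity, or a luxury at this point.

At I = 14574: Q = 723.877.
dQ/dI = 5.64/(2√I) = 0.0233593 at this income.
η = (dQ/dI)·(I/Q) = 0.0233593 × (14574/723.877) = 0.470.
Since 0 < η < 1, the good is a necessity.

0.470 (necessity)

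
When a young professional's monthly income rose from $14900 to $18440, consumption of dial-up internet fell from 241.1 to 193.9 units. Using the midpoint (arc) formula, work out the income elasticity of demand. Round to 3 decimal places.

ΔQ = 193.9 − 241.1 = -47.2; midpoint Q̄ = (241.1 + 193.9)/2 = 217.5.
ΔI = 18440 − 14900 = 3540; midpoint Ī = (14900 + 18440)/2 = 16670.
η = (ΔQ/Q̄) ÷ (ΔI/Ī) = (-47.2/217.5) ÷ (3540/16670) = -1.022.

-1.022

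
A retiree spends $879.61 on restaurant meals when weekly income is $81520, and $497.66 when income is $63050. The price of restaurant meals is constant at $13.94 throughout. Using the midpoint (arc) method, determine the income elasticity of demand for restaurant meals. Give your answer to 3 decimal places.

With a constant price, Q₁ = 879.61/13.94 = 63.100 and Q₂ = 497.66/13.94 = 35.700 (equivalently, work directly with expenditure since P cancels).
Midpoint %ΔQ = (497.66 − 879.61)/688.64 = -0.55465; midpoint %ΔI = (63050 − 81520)/72285 = -0.25552.
η = -0.55465 / -0.25552 = 2.171.

2.171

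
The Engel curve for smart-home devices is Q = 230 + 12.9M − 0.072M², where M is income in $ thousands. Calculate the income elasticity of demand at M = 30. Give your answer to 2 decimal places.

At M = 30: Q = 552.2000.
dQ/dM = 12.9 − 0.144M = 8.58000.
η = (dQ/dM)·(M/Q) = 8.58000 × (30/552.2000) = 0.47.

0.47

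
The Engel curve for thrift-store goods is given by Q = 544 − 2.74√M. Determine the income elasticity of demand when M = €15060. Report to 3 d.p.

-0.809

At M = 15060: Q = 207.749.
dQ/dM = -2.74/(2√M) = -0.0111637 at this income.
η = (dQ/dM)·(M/Q) = -0.0111637 × (15060/207.749) = -0.809.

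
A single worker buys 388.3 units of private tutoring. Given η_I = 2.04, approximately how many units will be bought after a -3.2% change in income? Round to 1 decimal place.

363.0

%ΔQ ≈ η × %ΔI = 2.04 × (-3.2%) = -6.528%.
New Q ≈ 388.3 × (1 − 0.06528) = 363.0.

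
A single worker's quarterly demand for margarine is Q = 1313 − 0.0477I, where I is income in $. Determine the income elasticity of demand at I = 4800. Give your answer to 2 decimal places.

At I = 4800: Q = 1084.040.
dQ/dI = −0.0477.
η = (dQ/dI)·(I/Q) = -0.0477 × (4800/1084.040) = -0.21.

-0.21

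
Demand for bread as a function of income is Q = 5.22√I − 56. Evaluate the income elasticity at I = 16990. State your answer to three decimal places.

0.545

At I = 16990: Q = 624.405.
dQ/dI = 5.22/(2√I) = 0.0200237 at this income.
η = (dQ/dI)·(I/Q) = 0.0200237 × (16990/624.405) = 0.545.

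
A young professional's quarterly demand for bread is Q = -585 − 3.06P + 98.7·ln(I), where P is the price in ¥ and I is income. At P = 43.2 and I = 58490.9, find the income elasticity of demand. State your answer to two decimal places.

0.27

At P = 43.2, I = 58490.9: Q = 366.201.
Holding P constant, ∂Q/∂I = 98.7/I = 0.00168744.
η_I = (∂Q/∂I)·(I/Q) = 0.00168744 × (58490.9/366.201) = 0.27.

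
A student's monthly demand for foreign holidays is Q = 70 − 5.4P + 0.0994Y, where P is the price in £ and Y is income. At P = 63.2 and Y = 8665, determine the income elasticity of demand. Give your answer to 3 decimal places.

At P = 63.2, Y = 8665: Q = 590.021.
Holding P constant, ∂Q/∂Y = 0.0994.
η_Y = (∂Q/∂Y)·(Y/Q) = 0.0994 × (8665/590.021) = 1.460.

1.460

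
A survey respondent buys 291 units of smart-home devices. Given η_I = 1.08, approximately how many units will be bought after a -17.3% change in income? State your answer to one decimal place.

%ΔQ ≈ η × %ΔI = 1.08 × (-17.3%) = -18.684%.
New Q ≈ 291 × (1 − 0.18684) = 236.6.

236.6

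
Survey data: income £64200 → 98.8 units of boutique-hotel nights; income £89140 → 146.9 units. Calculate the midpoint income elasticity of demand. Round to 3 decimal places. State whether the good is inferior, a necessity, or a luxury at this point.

ΔQ = 146.9 − 98.8 = 48.1; midpoint Q̄ = (98.8 + 146.9)/2 = 122.85.
ΔI = 89140 − 64200 = 24940; midpoint Ī = (64200 + 89140)/2 = 76670.
η = (ΔQ/Q̄) ÷ (ΔI/Ī) = (48.1/122.85) ÷ (24940/76670) = 1.204.
η > 1 ⇒ luxury.

1.204 (luxury)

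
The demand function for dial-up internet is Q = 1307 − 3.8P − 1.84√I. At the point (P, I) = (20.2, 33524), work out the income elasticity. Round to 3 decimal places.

-0.189

At P = 20.2, I = 33524: Q = 893.344.
Holding P constant, ∂Q/∂I = -1.84/(2√I) = -0.0050247.
η_I = (∂Q/∂I)·(I/Q) = -0.0050247 × (33524/893.344) = -0.189.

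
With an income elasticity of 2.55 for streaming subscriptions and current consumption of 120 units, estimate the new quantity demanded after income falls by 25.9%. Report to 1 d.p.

40.7

%ΔQ ≈ η × %ΔI = 2.55 × (-25.9%) = -66.045%.
New Q ≈ 120 × (1 − 0.66045) = 40.7.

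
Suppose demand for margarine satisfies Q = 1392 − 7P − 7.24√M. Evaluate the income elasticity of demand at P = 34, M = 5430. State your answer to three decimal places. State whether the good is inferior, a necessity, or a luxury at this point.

At P = 34, M = 5430: Q = 620.495.
Holding P constant, ∂Q/∂M = -7.24/(2√M) = -0.0491257.
η_M = (∂Q/∂M)·(M/Q) = -0.0491257 × (5430/620.495) = -0.430.
Since η < 0, this is an inferior good.

-0.430 (inferior good)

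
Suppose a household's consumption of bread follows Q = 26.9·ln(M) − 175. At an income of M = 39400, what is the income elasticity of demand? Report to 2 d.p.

At M = 39400: Q = 109.643.
dQ/dM = 26.9/M = 0.000682741 at this income.
η = (dQ/dM)·(M/Q) = 0.000682741 × (39400/109.643) = 0.25.

0.25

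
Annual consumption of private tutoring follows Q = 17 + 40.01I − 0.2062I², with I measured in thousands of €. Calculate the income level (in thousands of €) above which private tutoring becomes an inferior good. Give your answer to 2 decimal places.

97.02

dQ/dI = 40.01 − 0.4124I.
The good is inferior where dQ/dI < 0. Setting dQ/dI = 0 gives I = 40.01 / 0.4124 = 97.02.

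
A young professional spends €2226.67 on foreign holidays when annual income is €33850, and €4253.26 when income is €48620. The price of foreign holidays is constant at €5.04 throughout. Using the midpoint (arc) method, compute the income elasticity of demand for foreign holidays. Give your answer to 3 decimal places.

1.746

With a constant price, Q₁ = 2226.67/5.04 = 441.800 and Q₂ = 4253.26/5.04 = 843.901 (equivalently, work directly with expenditure since P cancels).
Midpoint %ΔQ = (4253.26 − 2226.67)/3239.97 = 0.62550; midpoint %ΔI = (48620 − 33850)/41235 = 0.35819.
η = 0.62550 / 0.35819 = 1.746.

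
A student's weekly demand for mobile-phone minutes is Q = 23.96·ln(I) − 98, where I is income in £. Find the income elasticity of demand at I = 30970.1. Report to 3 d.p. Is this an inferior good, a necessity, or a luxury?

At I = 30970.1: Q = 149.765.
dQ/dI = 23.96/I = 0.000773649 at this income.
η = (dQ/dI)·(I/Q) = 0.000773649 × (30970.1/149.765) = 0.160.
Since 0 < η < 1, the good is a necessity.

0.160 (necessity)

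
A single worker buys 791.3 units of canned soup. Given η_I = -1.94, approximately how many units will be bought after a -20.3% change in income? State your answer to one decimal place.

1102.9

%ΔQ ≈ η × %ΔI = -1.94 × (-20.3%) = 39.382%.
New Q ≈ 791.3 × (1 + 0.39382) = 1102.9.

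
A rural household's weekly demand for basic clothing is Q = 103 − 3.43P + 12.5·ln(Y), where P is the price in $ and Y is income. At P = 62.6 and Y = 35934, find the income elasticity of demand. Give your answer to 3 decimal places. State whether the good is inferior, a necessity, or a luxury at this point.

0.644 (necessity)

At P = 62.6, Y = 35934: Q = 19.400.
Holding P constant, ∂Q/∂Y = 12.5/Y = 0.00034786.
η_Y = (∂Q/∂Y)·(Y/Q) = 0.00034786 × (35934/19.400) = 0.644.
Since 0 < η < 1, this is a necessity.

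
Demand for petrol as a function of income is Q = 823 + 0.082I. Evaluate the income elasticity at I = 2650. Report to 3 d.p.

At I = 2650: Q = 1040.300.
dQ/dI = 0.082.
η = (dQ/dI)·(I/Q) = 0.082 × (2650/1040.300) = 0.209.

0.209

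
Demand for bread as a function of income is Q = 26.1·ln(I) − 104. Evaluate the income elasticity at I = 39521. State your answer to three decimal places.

At I = 39521: Q = 172.258.
dQ/dI = 26.1/I = 0.000660408 at this income.
η = (dQ/dI)·(I/Q) = 0.000660408 × (39521/172.258) = 0.152.

0.152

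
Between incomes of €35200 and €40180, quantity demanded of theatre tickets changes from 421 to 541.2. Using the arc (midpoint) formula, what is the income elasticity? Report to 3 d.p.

ΔQ = 541.2 − 421 = 120.2; midpoint Q̄ = (421 + 541.2)/2 = 481.1.
ΔI = 40180 − 35200 = 4980; midpoint Ī = (35200 + 40180)/2 = 37690.
η = (ΔQ/Q̄) ÷ (ΔI/Ī) = (120.2/481.1) ÷ (4980/37690) = 1.891.

1.891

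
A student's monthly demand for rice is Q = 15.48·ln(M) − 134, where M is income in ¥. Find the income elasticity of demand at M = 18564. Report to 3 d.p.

At M = 18564: Q = 18.153.
dQ/dM = 15.48/M = 0.000833872 at this income.
η = (dQ/dM)·(M/Q) = 0.000833872 × (18564/18.153) = 0.853.

0.853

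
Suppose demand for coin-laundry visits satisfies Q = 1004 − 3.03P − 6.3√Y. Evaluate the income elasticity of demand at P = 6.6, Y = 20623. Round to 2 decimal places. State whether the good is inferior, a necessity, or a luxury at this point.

-5.71 (inferior good)

At P = 6.6, Y = 20623: Q = 79.277.
Holding P constant, ∂Q/∂Y = -6.3/(2√Y) = -0.0219348.
η_Y = (∂Q/∂Y)·(Y/Q) = -0.0219348 × (20623/79.277) = -5.71.
Since η < 0, this is an inferior good.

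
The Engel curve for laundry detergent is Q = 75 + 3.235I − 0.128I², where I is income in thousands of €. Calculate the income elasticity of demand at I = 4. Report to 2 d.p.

0.10

At I = 4: Q = 85.8920.
dQ/dI = 3.235 − 0.256I = 2.21100.
η = (dQ/dI)·(I/Q) = 2.21100 × (4/85.8920) = 0.10.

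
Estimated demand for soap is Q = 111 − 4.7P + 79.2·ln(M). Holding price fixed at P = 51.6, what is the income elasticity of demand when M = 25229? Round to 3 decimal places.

At P = 51.6, M = 25229: Q = 671.231.
Holding P constant, ∂Q/∂M = 79.2/M = 0.00313924.
η_M = (∂Q/∂M)·(M/Q) = 0.00313924 × (25229/671.231) = 0.118.

0.118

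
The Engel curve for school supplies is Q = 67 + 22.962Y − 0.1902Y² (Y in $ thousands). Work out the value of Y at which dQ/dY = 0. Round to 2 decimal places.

dQ/dY = 22.962 − 0.3804Y.
The good is inferior where dQ/dY < 0. Setting dQ/dY = 0 gives Y = 22.962 / 0.3804 = 60.36.

60.36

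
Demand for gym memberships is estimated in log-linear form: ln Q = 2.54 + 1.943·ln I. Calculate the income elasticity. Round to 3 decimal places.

In a log-linear demand, the coefficient on ln I is the income elasticity.
So η = 1.943.

1.943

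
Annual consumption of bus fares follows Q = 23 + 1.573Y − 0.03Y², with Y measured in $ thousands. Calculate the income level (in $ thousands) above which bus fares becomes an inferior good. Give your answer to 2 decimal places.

dQ/dY = 1.573 − 0.06Y.
The good is inferior where dQ/dY < 0. Setting dQ/dY = 0 gives Y = 1.573 / 0.06 = 26.22.

26.22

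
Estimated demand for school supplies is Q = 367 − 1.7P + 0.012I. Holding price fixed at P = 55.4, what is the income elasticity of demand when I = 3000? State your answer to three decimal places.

At P = 55.4, I = 3000: Q = 308.820.
Holding P constant, ∂Q/∂I = 0.012.
η_I = (∂Q/∂I)·(I/Q) = 0.012 × (3000/308.820) = 0.117.

0.117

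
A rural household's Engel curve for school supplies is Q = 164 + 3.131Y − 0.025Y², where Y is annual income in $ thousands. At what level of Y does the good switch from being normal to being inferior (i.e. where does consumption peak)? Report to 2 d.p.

62.62

dQ/dY = 3.131 − 0.05Y.
The good is inferior where dQ/dY < 0. Setting dQ/dY = 0 gives Y = 3.131 / 0.05 = 62.62.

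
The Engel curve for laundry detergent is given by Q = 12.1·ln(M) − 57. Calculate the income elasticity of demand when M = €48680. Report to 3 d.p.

0.164

At M = 48680: Q = 73.596.
dQ/dM = 12.1/M = 0.000248562 at this income.
η = (dQ/dM)·(M/Q) = 0.000248562 × (48680/73.596) = 0.164.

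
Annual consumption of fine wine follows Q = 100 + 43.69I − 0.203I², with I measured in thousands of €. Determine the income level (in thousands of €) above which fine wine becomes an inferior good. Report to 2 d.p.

107.61

dQ/dI = 43.69 − 0.406I.
The good is inferior where dQ/dI < 0. Setting dQ/dI = 0 gives I = 43.69 / 0.406 = 107.61.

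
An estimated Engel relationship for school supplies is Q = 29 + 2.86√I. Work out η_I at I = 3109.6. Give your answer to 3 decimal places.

0.423

At I = 3109.6: Q = 188.484.
dQ/dI = 2.86/(2√I) = 0.0256439 at this income.
η = (dQ/dI)·(I/Q) = 0.0256439 × (3109.6/188.484) = 0.423.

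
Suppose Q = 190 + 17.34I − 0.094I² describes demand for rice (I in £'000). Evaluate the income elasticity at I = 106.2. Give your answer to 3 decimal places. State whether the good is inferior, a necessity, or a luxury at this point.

At I = 106.2: Q = 971.3346.
dQ/dI = 17.34 − 0.188I = -2.62560.
η = (dQ/dI)·(I/Q) = -2.62560 × (106.2/971.3346) = -0.287.
η < 0 ⇒ inferior good.

-0.287 (inferior good)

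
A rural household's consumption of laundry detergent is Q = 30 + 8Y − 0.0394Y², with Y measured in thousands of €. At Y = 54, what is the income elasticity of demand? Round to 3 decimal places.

At Y = 54: Q = 347.1096.
dQ/dY = 8 − 0.0788Y = 3.74480.
η = (dQ/dY)·(Y/Q) = 3.74480 × (54/347.1096) = 0.583.

0.583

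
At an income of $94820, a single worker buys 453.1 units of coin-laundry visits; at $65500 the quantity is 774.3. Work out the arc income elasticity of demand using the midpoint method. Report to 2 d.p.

ΔQ = 774.3 − 453.1 = 321.2; midpoint Q̄ = (453.1 + 774.3)/2 = 613.7.
ΔI = 65500 − 94820 = -29320; midpoint Ī = (94820 + 65500)/2 = 80160.
η = (ΔQ/Q̄) ÷ (ΔI/Ī) = (321.2/613.7) ÷ (-29320/80160) = -1.43.

-1.43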